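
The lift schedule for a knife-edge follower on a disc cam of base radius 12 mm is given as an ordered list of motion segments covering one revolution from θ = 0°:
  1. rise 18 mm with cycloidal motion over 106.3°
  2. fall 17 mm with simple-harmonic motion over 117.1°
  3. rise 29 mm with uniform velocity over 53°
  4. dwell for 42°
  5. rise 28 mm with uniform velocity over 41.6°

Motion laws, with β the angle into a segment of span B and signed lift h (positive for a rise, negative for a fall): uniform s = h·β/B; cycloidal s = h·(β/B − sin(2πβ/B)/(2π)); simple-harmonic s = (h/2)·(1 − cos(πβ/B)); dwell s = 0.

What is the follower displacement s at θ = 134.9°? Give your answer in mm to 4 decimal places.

seg 1 [0°–106.3°] cycloidal, h=18: full span → s += 18 → s = 18.0000
seg 2 [106.3°–223.4°] simple-harmonic, h=-17: θ=134.9° here. β=28.6, B=117.1. -17/2·(1 − cos(π·0.2442)) = -2.3817 → s = 15.6183

15.6183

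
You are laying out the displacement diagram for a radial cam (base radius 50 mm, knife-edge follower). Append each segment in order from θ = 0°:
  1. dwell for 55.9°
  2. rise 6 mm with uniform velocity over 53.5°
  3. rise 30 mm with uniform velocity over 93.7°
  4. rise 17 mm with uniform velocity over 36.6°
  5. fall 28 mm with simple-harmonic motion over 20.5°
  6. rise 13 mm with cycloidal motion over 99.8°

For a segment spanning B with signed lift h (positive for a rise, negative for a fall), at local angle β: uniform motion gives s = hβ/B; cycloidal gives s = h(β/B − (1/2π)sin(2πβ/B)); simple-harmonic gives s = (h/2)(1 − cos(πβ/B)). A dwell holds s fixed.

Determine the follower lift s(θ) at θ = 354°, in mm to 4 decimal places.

seg 1 [0°–55.9°] dwell: s stays 0.0000
seg 2 [55.9°–109.4°] uniform, h=6: full span → s += 6 → s = 6.0000
seg 3 [109.4°–203.1°] uniform, h=30: full span → s += 30 → s = 36.0000
seg 4 [203.1°–239.7°] uniform, h=17: full span → s += 17 → s = 53.0000
seg 5 [239.7°–260.2°] simple-harmonic, h=-28: full span → s += -28 → s = 25.0000
seg 6 [260.2°–360°] cycloidal, h=13: θ=354° here. β=93.8, B=99.8. 13·(0.9399 − sin(2π·0.9399)/(2π)) = 12.9815 → s = 37.9815

37.9815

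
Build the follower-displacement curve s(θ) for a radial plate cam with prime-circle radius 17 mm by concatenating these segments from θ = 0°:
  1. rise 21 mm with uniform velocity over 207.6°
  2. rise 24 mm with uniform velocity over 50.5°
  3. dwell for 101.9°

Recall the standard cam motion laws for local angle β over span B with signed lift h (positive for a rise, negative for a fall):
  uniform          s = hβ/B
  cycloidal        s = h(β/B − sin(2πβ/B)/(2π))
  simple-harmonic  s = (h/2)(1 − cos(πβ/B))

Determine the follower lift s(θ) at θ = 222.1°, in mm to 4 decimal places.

seg 1 [0°–207.6°] uniform, h=21: full span → s += 21 → s = 21.0000
seg 2 [207.6°–258.1°] uniform, h=24: θ=222.1° here. β=14.5, B=50.5. 24·14.5/50.5 = 6.8911 → s = 27.8911

27.8911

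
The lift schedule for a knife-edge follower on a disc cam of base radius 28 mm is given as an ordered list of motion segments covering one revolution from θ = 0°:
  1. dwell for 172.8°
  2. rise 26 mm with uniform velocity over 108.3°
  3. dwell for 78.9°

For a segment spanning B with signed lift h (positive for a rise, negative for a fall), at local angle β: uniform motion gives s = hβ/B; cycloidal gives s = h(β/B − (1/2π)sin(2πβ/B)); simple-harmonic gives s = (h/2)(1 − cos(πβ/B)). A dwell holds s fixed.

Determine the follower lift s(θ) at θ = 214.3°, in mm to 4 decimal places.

seg 1 [0°–172.8°] dwell: s stays 0.0000
seg 2 [172.8°–281.1°] uniform, h=26: θ=214.3° here. β=41.5, B=108.3. 26·41.5/108.3 = 9.9631 → s = 9.9631

9.9631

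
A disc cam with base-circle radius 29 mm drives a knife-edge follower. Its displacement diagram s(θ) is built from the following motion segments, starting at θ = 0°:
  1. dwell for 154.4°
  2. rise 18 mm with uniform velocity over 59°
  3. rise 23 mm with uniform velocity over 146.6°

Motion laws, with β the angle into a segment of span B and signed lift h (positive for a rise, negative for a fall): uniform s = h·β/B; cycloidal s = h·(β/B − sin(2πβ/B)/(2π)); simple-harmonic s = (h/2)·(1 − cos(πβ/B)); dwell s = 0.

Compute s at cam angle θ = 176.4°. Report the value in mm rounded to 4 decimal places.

seg 1 [0°–154.4°] dwell: s stays 0.0000
seg 2 [154.4°–213.4°] uniform, h=18: θ=176.4° here. β=22, B=59. 18·22/59 = 6.7119 → s = 6.7119

6.7119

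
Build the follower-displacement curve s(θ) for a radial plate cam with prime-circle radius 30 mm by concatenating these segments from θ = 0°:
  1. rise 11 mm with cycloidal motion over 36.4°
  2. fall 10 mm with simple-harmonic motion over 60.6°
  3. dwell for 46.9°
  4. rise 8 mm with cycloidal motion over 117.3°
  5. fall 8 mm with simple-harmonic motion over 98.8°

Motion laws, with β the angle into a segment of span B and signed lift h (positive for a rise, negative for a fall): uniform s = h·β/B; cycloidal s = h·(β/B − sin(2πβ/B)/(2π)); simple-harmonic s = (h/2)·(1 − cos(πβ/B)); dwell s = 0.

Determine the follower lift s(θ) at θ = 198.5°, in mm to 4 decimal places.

seg 1 [0°–36.4°] cycloidal, h=11: full span → s += 11 → s = 11.0000
seg 2 [36.4°–97°] simple-harmonic, h=-10: full span → s += -10 → s = 1.0000
seg 3 [97°–143.9°] dwell: s stays 1.0000
seg 4 [143.9°–261.2°] cycloidal, h=8: θ=198.5° here. β=54.6, B=117.3. 8·(0.4655 − sin(2π·0.4655)/(2π)) = 3.4497 → s = 4.4497

4.4497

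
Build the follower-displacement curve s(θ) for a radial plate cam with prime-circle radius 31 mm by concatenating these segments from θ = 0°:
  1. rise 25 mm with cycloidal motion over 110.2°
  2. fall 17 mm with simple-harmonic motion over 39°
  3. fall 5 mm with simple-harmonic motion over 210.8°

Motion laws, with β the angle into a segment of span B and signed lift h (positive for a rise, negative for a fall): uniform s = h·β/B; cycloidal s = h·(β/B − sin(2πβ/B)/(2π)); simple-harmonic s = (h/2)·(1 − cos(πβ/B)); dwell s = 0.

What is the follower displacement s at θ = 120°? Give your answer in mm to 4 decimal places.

seg 1 [0°–110.2°] cycloidal, h=25: full span → s += 25 → s = 25.0000
seg 2 [110.2°–149.2°] simple-harmonic, h=-17: θ=120° here. β=9.8, B=39. -17/2·(1 − cos(π·0.2513)) = -2.5138 → s = 22.4862

22.4862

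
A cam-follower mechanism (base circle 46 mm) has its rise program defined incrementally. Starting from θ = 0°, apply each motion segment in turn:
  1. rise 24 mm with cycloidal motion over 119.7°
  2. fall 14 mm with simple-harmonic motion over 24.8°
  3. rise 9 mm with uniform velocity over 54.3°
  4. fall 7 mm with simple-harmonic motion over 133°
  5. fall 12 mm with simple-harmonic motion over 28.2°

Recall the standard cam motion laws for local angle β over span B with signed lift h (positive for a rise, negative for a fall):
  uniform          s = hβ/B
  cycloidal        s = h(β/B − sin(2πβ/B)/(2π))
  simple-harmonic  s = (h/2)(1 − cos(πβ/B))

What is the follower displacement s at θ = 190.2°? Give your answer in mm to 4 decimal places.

seg 1 [0°–119.7°] cycloidal, h=24: full span → s += 24 → s = 24.0000
seg 2 [119.7°–144.5°] simple-harmonic, h=-14: full span → s += -14 → s = 10.0000
seg 3 [144.5°–198.8°] uniform, h=9: θ=190.2° here. β=45.7, B=54.3. 9·45.7/54.3 = 7.5746 → s = 17.5746

17.5746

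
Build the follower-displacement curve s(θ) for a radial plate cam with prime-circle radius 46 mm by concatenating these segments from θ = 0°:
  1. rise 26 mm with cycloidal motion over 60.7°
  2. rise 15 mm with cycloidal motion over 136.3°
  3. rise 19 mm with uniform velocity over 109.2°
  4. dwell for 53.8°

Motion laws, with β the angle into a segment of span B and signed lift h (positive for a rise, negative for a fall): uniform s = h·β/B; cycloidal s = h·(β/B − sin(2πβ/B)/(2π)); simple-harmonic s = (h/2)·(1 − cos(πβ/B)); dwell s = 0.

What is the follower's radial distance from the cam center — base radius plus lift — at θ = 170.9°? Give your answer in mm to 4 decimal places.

seg 1 [0°–60.7°] cycloidal, h=26: full span → s += 26 → s = 26.0000
seg 2 [60.7°–197°] cycloidal, h=15: θ=170.9° here. β=110.2, B=136.3. 15·(0.8085 − sin(2π·0.8085)/(2π)) = 14.3555 → s = 40.3555
radial distance = base radius + s = 46 + 40.3555 = 86.3555

86.3555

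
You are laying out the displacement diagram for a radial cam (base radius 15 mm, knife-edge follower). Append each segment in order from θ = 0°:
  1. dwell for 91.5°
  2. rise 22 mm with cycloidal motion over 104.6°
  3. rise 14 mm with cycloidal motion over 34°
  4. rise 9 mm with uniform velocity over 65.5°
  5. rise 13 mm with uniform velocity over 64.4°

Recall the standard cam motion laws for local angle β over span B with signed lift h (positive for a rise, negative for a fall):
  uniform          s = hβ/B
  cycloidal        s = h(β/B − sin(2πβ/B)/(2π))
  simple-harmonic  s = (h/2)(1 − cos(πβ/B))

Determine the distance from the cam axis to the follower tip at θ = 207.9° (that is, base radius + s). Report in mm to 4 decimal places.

seg 1 [0°–91.5°] dwell: s stays 0.0000
seg 2 [91.5°–196.1°] cycloidal, h=22: full span → s += 22 → s = 22.0000
seg 3 [196.1°–230.1°] cycloidal, h=14: θ=207.9° here. β=11.8, B=34. 14·(0.3471 − sin(2π·0.3471)/(2π)) = 3.0323 → s = 25.0323
radial distance = base radius + s = 15 + 25.0323 = 40.0323

40.0323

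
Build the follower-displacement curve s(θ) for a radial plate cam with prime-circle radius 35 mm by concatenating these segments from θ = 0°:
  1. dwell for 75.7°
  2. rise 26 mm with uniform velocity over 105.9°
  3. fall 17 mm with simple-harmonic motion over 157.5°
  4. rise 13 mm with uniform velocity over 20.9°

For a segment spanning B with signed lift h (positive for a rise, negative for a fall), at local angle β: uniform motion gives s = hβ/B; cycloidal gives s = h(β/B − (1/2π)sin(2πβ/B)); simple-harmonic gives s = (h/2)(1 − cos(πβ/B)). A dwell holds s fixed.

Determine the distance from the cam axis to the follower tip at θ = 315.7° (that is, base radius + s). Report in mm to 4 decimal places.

seg 1 [0°–75.7°] dwell: s stays 0.0000
seg 2 [75.7°–181.6°] uniform, h=26: full span → s += 26 → s = 26.0000
seg 3 [181.6°–339.1°] simple-harmonic, h=-17: θ=315.7° here. β=134.1, B=157.5. -17/2·(1 − cos(π·0.8514)) = -16.0908 → s = 9.9092
radial distance = base radius + s = 35 + 9.9092 = 44.9092

44.9092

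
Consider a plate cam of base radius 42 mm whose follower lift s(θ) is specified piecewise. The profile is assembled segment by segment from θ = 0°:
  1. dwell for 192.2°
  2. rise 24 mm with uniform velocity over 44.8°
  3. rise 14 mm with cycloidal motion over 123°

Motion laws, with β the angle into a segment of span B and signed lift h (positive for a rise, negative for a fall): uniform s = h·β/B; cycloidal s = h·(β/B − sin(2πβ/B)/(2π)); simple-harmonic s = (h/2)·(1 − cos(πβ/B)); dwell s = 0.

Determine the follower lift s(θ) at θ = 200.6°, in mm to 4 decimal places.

seg 1 [0°–192.2°] dwell: s stays 0.0000
seg 2 [192.2°–237°] uniform, h=24: θ=200.6° here. β=8.4, B=44.8. 24·8.4/44.8 = 4.5000 → s = 4.5000

4.5000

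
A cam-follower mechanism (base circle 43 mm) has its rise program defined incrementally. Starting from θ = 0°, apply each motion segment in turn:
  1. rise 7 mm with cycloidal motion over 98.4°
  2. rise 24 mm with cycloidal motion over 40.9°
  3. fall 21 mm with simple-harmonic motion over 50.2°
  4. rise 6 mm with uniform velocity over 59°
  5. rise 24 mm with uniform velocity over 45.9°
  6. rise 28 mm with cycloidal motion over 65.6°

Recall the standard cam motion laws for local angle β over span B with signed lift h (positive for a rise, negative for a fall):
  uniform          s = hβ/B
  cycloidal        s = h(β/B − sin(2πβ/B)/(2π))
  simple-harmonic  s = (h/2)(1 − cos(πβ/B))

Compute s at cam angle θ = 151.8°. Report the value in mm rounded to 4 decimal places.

seg 1 [0°–98.4°] cycloidal, h=7: full span → s += 7 → s = 7.0000
seg 2 [98.4°–139.3°] cycloidal, h=24: full span → s += 24 → s = 31.0000
seg 3 [139.3°–189.5°] simple-harmonic, h=-21: θ=151.8° here. β=12.5, B=50.2. -21/2·(1 − cos(π·0.2490)) = -3.0522 → s = 27.9478

27.9478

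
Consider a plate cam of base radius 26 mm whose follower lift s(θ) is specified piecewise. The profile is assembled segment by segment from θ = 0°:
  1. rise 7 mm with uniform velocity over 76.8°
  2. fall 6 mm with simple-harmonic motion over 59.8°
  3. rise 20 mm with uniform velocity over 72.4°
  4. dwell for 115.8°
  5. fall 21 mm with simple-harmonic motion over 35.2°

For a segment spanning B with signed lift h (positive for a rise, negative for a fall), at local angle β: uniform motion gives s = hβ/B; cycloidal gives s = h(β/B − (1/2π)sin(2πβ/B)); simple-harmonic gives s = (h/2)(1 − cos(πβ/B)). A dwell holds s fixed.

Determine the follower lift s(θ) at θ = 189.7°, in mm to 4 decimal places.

seg 1 [0°–76.8°] uniform, h=7: full span → s += 7 → s = 7.0000
seg 2 [76.8°–136.6°] simple-harmonic, h=-6: full span → s += -6 → s = 1.0000
seg 3 [136.6°–209°] uniform, h=20: θ=189.7° here. β=53.1, B=72.4. 20·53.1/72.4 = 14.6685 → s = 15.6685

15.6685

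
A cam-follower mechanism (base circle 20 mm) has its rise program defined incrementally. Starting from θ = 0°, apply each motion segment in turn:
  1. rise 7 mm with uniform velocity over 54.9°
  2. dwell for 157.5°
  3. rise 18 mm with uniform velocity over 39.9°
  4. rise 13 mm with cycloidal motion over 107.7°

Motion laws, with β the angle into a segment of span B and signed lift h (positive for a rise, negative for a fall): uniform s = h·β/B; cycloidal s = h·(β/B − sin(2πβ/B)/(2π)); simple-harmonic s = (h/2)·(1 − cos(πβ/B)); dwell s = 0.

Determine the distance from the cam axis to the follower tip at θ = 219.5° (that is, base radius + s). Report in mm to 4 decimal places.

seg 1 [0°–54.9°] uniform, h=7: full span → s += 7 → s = 7.0000
seg 2 [54.9°–212.4°] dwell: s stays 7.0000
seg 3 [212.4°–252.3°] uniform, h=18: θ=219.5° here. β=7.1, B=39.9. 18·7.1/39.9 = 3.2030 → s = 10.2030
radial distance = base radius + s = 20 + 10.2030 = 30.2030

30.2030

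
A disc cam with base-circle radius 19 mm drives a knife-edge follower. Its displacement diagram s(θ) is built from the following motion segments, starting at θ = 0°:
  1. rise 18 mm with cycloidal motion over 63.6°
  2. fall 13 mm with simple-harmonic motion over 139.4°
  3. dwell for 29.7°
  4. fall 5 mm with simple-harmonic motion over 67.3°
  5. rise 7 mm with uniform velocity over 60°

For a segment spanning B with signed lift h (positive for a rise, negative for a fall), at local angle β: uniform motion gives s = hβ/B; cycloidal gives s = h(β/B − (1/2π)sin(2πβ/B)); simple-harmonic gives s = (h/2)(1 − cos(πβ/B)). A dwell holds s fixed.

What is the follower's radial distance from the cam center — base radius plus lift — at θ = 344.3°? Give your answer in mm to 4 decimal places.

seg 1 [0°–63.6°] cycloidal, h=18: full span → s += 18 → s = 18.0000
seg 2 [63.6°–203°] simple-harmonic, h=-13: full span → s += -13 → s = 5.0000
seg 3 [203°–232.7°] dwell: s stays 5.0000
seg 4 [232.7°–300°] simple-harmonic, h=-5: full span → s += -5 → s = 0.0000
seg 5 [300°–360°] uniform, h=7: θ=344.3° here. β=44.3, B=60. 7·44.3/60 = 5.1683 → s = 5.1683
radial distance = base radius + s = 19 + 5.1683 = 24.1683

24.1683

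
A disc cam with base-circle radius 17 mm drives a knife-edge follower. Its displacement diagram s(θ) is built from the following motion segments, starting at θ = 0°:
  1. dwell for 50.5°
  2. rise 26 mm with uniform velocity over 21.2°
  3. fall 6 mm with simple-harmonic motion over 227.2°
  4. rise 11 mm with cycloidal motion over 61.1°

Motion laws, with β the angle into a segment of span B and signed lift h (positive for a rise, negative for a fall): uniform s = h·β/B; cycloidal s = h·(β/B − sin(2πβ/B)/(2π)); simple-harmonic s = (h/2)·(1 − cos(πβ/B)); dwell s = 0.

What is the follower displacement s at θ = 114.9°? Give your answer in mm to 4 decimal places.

seg 1 [0°–50.5°] dwell: s stays 0.0000
seg 2 [50.5°–71.7°] uniform, h=26: full span → s += 26 → s = 26.0000
seg 3 [71.7°–298.9°] simple-harmonic, h=-6: θ=114.9° here. β=43.2, B=227.2. -6/2·(1 − cos(π·0.1901)) = -0.5195 → s = 25.4805

25.4805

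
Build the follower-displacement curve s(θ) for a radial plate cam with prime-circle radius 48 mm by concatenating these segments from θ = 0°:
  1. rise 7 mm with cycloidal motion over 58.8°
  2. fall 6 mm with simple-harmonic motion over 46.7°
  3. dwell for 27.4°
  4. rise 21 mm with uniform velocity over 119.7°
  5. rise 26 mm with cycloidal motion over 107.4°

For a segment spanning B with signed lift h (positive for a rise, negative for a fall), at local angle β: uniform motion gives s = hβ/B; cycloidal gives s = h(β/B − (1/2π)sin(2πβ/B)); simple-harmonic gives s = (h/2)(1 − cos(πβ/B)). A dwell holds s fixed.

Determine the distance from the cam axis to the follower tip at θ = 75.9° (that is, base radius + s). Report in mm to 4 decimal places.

seg 1 [0°–58.8°] cycloidal, h=7: full span → s += 7 → s = 7.0000
seg 2 [58.8°–105.5°] simple-harmonic, h=-6: θ=75.9° here. β=17.1, B=46.7. -6/2·(1 − cos(π·0.3662)) = -1.7755 → s = 5.2245
radial distance = base radius + s = 48 + 5.2245 = 53.2245

53.2245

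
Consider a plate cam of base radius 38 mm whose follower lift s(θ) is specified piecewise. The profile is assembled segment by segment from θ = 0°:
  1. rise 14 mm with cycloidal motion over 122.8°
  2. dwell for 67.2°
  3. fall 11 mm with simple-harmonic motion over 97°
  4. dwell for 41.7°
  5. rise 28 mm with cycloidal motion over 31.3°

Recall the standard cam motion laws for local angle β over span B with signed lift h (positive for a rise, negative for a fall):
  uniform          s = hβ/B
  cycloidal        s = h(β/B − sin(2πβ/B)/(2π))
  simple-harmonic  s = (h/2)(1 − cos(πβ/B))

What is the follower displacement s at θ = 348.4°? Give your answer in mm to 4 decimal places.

seg 1 [0°–122.8°] cycloidal, h=14: full span → s += 14 → s = 14.0000
seg 2 [122.8°–190°] dwell: s stays 14.0000
seg 3 [190°–287°] simple-harmonic, h=-11: full span → s += -11 → s = 3.0000
seg 4 [287°–328.7°] dwell: s stays 3.0000
seg 5 [328.7°–360°] cycloidal, h=28: θ=348.4° here. β=19.7, B=31.3. 28·(0.6294 − sin(2π·0.6294)/(2π)) = 20.8599 → s = 23.8599

23.8599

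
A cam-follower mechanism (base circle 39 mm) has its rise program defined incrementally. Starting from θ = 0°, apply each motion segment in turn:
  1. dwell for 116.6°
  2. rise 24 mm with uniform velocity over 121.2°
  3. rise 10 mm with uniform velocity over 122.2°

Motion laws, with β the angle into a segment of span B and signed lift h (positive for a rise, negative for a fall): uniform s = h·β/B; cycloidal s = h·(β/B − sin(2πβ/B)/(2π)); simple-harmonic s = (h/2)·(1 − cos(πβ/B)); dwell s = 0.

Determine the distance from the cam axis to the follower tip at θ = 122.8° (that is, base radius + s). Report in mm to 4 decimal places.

seg 1 [0°–116.6°] dwell: s stays 0.0000
seg 2 [116.6°–237.8°] uniform, h=24: θ=122.8° here. β=6.2, B=121.2. 24·6.2/121.2 = 1.2277 → s = 1.2277
radial distance = base radius + s = 39 + 1.2277 = 40.2277

40.2277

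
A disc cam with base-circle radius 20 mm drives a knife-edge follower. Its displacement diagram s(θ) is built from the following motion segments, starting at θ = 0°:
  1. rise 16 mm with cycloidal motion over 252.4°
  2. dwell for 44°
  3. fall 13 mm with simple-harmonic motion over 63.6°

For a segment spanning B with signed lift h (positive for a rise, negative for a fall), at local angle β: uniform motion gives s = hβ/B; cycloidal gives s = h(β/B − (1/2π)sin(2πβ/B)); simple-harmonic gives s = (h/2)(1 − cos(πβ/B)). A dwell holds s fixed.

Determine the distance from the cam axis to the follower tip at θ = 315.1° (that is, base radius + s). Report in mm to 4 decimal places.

seg 1 [0°–252.4°] cycloidal, h=16: full span → s += 16 → s = 16.0000
seg 2 [252.4°–296.4°] dwell: s stays 16.0000
seg 3 [296.4°–360°] simple-harmonic, h=-13: θ=315.1° here. β=18.7, B=63.6. -13/2·(1 − cos(π·0.2940)) = -2.5814 → s = 13.4186
radial distance = base radius + s = 20 + 13.4186 = 33.4186

33.4186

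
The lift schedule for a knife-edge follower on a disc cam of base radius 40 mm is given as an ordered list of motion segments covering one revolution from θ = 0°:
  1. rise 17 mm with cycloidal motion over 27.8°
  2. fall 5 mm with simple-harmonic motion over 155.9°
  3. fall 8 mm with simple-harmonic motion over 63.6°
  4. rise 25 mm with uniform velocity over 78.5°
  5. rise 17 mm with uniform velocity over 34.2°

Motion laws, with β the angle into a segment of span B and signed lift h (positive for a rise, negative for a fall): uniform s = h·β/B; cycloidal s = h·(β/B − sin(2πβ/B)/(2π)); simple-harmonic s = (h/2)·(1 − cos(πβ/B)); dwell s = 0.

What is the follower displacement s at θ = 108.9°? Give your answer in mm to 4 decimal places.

seg 1 [0°–27.8°] cycloidal, h=17: full span → s += 17 → s = 17.0000
seg 2 [27.8°–183.7°] simple-harmonic, h=-5: θ=108.9° here. β=81.1, B=155.9. -5/2·(1 − cos(π·0.5202)) = -2.6586 → s = 14.3414

14.3414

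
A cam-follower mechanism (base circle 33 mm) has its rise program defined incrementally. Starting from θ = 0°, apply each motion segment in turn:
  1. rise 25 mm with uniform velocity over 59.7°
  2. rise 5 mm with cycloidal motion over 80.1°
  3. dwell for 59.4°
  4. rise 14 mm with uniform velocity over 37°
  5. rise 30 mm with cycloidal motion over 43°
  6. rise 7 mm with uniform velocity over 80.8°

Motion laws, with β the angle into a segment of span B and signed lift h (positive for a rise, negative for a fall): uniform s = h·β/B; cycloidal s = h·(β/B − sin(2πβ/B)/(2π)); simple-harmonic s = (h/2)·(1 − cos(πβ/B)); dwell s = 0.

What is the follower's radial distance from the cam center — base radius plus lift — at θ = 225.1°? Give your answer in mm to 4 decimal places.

seg 1 [0°–59.7°] uniform, h=25: full span → s += 25 → s = 25.0000
seg 2 [59.7°–139.8°] cycloidal, h=5: full span → s += 5 → s = 30.0000
seg 3 [139.8°–199.2°] dwell: s stays 30.0000
seg 4 [199.2°–236.2°] uniform, h=14: θ=225.1° here. β=25.9, B=37. 14·25.9/37 = 9.8000 → s = 39.8000
radial distance = base radius + s = 33 + 39.8000 = 72.8000

72.8000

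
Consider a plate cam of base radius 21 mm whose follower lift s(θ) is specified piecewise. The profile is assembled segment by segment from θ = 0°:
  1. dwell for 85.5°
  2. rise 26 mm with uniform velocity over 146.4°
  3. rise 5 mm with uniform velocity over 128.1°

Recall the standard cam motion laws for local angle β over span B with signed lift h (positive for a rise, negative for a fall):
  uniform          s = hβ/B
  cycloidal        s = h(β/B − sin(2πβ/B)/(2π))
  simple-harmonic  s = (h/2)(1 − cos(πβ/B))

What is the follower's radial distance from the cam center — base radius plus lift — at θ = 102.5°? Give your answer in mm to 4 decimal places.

seg 1 [0°–85.5°] dwell: s stays 0.0000
seg 2 [85.5°–231.9°] uniform, h=26: θ=102.5° here. β=17, B=146.4. 26·17/146.4 = 3.0191 → s = 3.0191
radial distance = base radius + s = 21 + 3.0191 = 24.0191

24.0191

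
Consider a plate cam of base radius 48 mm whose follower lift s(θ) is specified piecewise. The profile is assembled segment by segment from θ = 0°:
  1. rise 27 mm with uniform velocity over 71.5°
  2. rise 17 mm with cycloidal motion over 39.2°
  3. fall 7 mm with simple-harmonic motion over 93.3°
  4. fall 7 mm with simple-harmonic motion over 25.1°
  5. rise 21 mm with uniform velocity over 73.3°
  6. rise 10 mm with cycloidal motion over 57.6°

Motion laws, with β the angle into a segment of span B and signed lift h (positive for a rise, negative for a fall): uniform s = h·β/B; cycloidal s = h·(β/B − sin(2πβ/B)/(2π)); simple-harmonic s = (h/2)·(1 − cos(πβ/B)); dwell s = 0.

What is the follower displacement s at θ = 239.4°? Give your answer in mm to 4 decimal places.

seg 1 [0°–71.5°] uniform, h=27: full span → s += 27 → s = 27.0000
seg 2 [71.5°–110.7°] cycloidal, h=17: full span → s += 17 → s = 44.0000
seg 3 [110.7°–204°] simple-harmonic, h=-7: full span → s += -7 → s = 37.0000
seg 4 [204°–229.1°] simple-harmonic, h=-7: full span → s += -7 → s = 30.0000
seg 5 [229.1°–302.4°] uniform, h=21: θ=239.4° here. β=10.3, B=73.3. 21·10.3/73.3 = 2.9509 → s = 32.9509

32.9509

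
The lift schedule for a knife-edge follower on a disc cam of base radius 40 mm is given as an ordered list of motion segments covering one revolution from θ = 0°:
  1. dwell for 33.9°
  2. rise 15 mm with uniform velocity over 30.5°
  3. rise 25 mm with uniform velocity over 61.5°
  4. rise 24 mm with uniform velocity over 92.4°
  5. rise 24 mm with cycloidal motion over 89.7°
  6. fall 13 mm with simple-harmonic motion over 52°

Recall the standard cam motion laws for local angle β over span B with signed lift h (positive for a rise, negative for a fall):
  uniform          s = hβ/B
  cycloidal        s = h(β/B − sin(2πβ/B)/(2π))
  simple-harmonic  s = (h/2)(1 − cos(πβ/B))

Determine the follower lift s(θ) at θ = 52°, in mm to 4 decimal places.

seg 1 [0°–33.9°] dwell: s stays 0.0000
seg 2 [33.9°–64.4°] uniform, h=15: θ=52° here. β=18.1, B=30.5. 15·18.1/30.5 = 8.9016 → s = 8.9016

8.9016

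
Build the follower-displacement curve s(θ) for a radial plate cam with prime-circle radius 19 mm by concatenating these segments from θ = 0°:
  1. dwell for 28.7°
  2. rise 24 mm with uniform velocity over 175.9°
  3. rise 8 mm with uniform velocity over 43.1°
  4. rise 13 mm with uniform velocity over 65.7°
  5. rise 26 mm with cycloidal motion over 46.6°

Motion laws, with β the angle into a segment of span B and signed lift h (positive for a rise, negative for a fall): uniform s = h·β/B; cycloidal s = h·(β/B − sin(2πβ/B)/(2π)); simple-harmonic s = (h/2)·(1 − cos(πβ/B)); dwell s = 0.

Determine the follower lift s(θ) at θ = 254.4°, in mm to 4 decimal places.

seg 1 [0°–28.7°] dwell: s stays 0.0000
seg 2 [28.7°–204.6°] uniform, h=24: full span → s += 24 → s = 24.0000
seg 3 [204.6°–247.7°] uniform, h=8: full span → s += 8 → s = 32.0000
seg 4 [247.7°–313.4°] uniform, h=13: θ=254.4° here. β=6.7, B=65.7. 13·6.7/65.7 = 1.3257 → s = 33.3257

33.3257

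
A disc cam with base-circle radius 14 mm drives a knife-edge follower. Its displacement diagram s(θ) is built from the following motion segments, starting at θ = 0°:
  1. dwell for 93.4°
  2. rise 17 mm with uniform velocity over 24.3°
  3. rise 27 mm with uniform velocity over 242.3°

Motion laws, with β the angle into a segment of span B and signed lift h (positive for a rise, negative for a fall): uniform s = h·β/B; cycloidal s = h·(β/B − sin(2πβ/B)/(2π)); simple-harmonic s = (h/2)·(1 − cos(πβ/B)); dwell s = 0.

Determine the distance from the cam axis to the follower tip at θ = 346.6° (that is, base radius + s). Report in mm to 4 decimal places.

seg 1 [0°–93.4°] dwell: s stays 0.0000
seg 2 [93.4°–117.7°] uniform, h=17: full span → s += 17 → s = 17.0000
seg 3 [117.7°–360°] uniform, h=27: θ=346.6° here. β=228.9, B=242.3. 27·228.9/242.3 = 25.5068 → s = 42.5068
radial distance = base radius + s = 14 + 42.5068 = 56.5068

56.5068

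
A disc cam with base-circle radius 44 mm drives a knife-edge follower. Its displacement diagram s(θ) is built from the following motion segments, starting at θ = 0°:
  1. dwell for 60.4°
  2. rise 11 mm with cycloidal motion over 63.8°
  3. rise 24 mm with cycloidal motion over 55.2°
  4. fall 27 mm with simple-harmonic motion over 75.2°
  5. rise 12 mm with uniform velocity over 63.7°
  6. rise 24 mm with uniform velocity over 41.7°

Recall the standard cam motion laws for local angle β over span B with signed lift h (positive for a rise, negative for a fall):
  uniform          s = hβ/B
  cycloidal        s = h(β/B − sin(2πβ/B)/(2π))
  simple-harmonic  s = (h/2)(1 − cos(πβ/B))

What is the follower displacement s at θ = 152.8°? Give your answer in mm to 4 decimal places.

seg 1 [0°–60.4°] dwell: s stays 0.0000
seg 2 [60.4°–124.2°] cycloidal, h=11: full span → s += 11 → s = 11.0000
seg 3 [124.2°–179.4°] cycloidal, h=24: θ=152.8° here. β=28.6, B=55.2. 24·(0.5181 − sin(2π·0.5181)/(2π)) = 12.8686 → s = 23.8686

23.8686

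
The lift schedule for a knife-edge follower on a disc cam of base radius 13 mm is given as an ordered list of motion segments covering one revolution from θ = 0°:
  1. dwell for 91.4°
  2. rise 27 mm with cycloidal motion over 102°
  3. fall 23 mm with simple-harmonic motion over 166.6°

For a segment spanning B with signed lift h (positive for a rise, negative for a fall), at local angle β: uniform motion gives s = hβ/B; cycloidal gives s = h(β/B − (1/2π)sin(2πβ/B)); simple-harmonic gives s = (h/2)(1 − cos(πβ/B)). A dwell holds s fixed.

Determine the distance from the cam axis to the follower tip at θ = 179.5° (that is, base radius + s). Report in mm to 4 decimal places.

seg 1 [0°–91.4°] dwell: s stays 0.0000
seg 2 [91.4°–193.4°] cycloidal, h=27: θ=179.5° here. β=88.1, B=102. 27·(0.8637 − sin(2π·0.8637)/(2π)) = 26.5666 → s = 26.5666
radial distance = base radius + s = 13 + 26.5666 = 39.5666

39.5666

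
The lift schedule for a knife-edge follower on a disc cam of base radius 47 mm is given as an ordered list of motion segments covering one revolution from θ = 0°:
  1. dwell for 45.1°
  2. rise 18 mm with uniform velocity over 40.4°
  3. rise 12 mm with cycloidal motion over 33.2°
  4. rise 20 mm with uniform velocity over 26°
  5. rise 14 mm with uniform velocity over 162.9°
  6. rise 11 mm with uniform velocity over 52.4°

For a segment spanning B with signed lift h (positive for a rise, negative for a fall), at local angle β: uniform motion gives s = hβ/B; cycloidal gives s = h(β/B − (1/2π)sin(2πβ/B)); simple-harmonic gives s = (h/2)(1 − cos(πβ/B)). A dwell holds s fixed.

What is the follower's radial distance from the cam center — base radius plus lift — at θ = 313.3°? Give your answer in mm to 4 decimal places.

seg 1 [0°–45.1°] dwell: s stays 0.0000
seg 2 [45.1°–85.5°] uniform, h=18: full span → s += 18 → s = 18.0000
seg 3 [85.5°–118.7°] cycloidal, h=12: full span → s += 12 → s = 30.0000
seg 4 [118.7°–144.7°] uniform, h=20: full span → s += 20 → s = 50.0000
seg 5 [144.7°–307.6°] uniform, h=14: full span → s += 14 → s = 64.0000
seg 6 [307.6°–360°] uniform, h=11: θ=313.3° here. β=5.7, B=52.4. 11·5.7/52.4 = 1.1966 → s = 65.1966
radial distance = base radius + s = 47 + 65.1966 = 112.1966

112.1966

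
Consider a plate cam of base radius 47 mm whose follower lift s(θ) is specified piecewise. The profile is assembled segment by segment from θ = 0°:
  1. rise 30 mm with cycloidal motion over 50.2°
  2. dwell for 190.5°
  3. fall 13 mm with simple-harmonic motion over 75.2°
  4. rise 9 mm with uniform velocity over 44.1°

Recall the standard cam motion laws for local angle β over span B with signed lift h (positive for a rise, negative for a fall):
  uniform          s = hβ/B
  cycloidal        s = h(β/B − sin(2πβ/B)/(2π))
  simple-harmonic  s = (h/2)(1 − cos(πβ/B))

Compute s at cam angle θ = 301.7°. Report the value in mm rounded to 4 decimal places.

seg 1 [0°–50.2°] cycloidal, h=30: full span → s += 30 → s = 30.0000
seg 2 [50.2°–240.7°] dwell: s stays 30.0000
seg 3 [240.7°–315.9°] simple-harmonic, h=-13: θ=301.7° here. β=61, B=75.2. -13/2·(1 − cos(π·0.8112)) = -11.8894 → s = 18.1106

18.1106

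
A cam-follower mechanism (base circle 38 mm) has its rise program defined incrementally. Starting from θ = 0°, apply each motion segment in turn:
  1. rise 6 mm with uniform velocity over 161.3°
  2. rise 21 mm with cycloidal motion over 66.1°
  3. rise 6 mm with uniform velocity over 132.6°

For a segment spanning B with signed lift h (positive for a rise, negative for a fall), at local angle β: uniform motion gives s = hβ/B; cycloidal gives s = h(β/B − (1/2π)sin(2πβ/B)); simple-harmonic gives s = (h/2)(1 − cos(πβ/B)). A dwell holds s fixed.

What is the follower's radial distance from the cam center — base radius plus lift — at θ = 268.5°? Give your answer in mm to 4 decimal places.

seg 1 [0°–161.3°] uniform, h=6: full span → s += 6 → s = 6.0000
seg 2 [161.3°–227.4°] cycloidal, h=21: full span → s += 21 → s = 27.0000
seg 3 [227.4°–360°] uniform, h=6: θ=268.5° here. β=41.1, B=132.6. 6·41.1/132.6 = 1.8597 → s = 28.8597
radial distance = base radius + s = 38 + 28.8597 = 66.8597

66.8597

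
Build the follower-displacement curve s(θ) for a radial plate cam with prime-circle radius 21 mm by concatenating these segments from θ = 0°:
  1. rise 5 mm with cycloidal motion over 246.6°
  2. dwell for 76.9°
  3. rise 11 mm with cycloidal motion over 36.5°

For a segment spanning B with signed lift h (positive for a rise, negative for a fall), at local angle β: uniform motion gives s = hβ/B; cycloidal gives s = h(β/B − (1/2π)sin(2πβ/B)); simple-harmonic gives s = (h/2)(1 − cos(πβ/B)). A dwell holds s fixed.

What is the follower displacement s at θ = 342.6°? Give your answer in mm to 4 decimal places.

seg 1 [0°–246.6°] cycloidal, h=5: full span → s += 5 → s = 5.0000
seg 2 [246.6°–323.5°] dwell: s stays 5.0000
seg 3 [323.5°–360°] cycloidal, h=11: θ=342.6° here. β=19.1, B=36.5. 11·(0.5233 − sin(2π·0.5233)/(2π)) = 6.0114 → s = 11.0114

11.0114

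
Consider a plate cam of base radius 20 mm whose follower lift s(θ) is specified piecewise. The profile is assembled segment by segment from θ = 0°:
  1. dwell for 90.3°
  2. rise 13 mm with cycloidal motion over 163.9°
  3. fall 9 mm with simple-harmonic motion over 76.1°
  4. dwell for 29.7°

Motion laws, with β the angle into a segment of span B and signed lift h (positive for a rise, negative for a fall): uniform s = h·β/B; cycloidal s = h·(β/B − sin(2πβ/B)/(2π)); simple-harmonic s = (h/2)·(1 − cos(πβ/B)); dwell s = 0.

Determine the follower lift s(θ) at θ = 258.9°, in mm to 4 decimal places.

seg 1 [0°–90.3°] dwell: s stays 0.0000
seg 2 [90.3°–254.2°] cycloidal, h=13: full span → s += 13 → s = 13.0000
seg 3 [254.2°–330.3°] simple-harmonic, h=-9: θ=258.9° here. β=4.7, B=76.1. -9/2·(1 − cos(π·0.0618)) = -0.0844 → s = 12.9156

12.9156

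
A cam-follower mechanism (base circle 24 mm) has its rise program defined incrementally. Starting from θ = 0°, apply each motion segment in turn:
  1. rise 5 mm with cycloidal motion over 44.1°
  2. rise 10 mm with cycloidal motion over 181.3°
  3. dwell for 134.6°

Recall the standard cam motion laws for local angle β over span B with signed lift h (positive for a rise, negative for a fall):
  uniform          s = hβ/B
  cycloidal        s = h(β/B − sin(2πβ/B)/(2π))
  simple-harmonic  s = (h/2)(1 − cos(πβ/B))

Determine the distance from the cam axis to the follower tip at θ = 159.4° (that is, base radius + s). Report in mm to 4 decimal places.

seg 1 [0°–44.1°] cycloidal, h=5: full span → s += 5 → s = 5.0000
seg 2 [44.1°–225.4°] cycloidal, h=10: θ=159.4° here. β=115.3, B=181.3. 10·(0.6360 − sin(2π·0.6360)/(2π)) = 7.5598 → s = 12.5598
radial distance = base radius + s = 24 + 12.5598 = 36.5598

36.5598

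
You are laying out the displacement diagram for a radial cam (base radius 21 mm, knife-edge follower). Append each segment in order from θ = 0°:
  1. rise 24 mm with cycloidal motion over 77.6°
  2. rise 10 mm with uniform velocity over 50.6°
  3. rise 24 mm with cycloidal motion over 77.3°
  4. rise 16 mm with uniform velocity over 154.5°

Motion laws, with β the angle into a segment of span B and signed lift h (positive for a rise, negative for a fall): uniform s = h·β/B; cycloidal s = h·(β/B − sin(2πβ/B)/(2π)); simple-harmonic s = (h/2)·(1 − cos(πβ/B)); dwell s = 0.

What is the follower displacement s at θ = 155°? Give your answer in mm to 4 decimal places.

seg 1 [0°–77.6°] cycloidal, h=24: full span → s += 24 → s = 24.0000
seg 2 [77.6°–128.2°] uniform, h=10: full span → s += 10 → s = 34.0000
seg 3 [128.2°–205.5°] cycloidal, h=24: θ=155° here. β=26.8, B=77.3. 24·(0.3467 − sin(2π·0.3467)/(2π)) = 5.1847 → s = 39.1847

39.1847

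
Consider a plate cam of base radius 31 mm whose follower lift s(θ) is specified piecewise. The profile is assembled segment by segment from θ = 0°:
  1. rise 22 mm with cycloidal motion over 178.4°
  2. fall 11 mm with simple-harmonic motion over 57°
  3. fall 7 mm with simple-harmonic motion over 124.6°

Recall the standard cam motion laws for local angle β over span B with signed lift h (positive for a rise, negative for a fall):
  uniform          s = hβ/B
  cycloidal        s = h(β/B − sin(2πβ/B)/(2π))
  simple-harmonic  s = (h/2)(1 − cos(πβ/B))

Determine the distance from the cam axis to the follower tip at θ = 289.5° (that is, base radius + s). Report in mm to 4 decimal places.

seg 1 [0°–178.4°] cycloidal, h=22: full span → s += 22 → s = 22.0000
seg 2 [178.4°–235.4°] simple-harmonic, h=-11: full span → s += -11 → s = 11.0000
seg 3 [235.4°–360°] simple-harmonic, h=-7: θ=289.5° here. β=54.1, B=124.6. -7/2·(1 − cos(π·0.4342)) = -2.7815 → s = 8.2185
radial distance = base radius + s = 31 + 8.2185 = 39.2185

39.2185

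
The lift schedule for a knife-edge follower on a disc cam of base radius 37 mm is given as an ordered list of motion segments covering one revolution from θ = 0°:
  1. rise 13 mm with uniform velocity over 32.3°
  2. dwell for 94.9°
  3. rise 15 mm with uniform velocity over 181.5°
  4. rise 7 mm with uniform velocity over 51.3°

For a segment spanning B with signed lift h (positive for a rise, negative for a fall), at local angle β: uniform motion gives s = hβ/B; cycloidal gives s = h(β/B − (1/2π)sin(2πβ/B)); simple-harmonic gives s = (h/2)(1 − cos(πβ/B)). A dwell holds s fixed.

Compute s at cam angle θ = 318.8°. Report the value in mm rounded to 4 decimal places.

seg 1 [0°–32.3°] uniform, h=13: full span → s += 13 → s = 13.0000
seg 2 [32.3°–127.2°] dwell: s stays 13.0000
seg 3 [127.2°–308.7°] uniform, h=15: full span → s += 15 → s = 28.0000
seg 4 [308.7°–360°] uniform, h=7: θ=318.8° here. β=10.1, B=51.3. 7·10.1/51.3 = 1.3782 → s = 29.3782

29.3782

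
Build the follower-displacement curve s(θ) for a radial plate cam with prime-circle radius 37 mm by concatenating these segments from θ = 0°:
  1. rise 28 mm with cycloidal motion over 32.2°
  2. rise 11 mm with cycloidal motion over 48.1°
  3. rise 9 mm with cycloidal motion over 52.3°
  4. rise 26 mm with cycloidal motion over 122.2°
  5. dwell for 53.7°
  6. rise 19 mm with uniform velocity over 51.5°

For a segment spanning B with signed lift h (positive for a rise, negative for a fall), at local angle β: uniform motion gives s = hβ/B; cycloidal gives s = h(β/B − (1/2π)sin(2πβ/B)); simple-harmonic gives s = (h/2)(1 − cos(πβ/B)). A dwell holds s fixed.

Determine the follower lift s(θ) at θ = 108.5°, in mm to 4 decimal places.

seg 1 [0°–32.2°] cycloidal, h=28: full span → s += 28 → s = 28.0000
seg 2 [32.2°–80.3°] cycloidal, h=11: full span → s += 11 → s = 39.0000
seg 3 [80.3°–132.6°] cycloidal, h=9: θ=108.5° here. β=28.2, B=52.3. 9·(0.5392 − sin(2π·0.5392)/(2π)) = 5.2020 → s = 44.2020

44.2020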